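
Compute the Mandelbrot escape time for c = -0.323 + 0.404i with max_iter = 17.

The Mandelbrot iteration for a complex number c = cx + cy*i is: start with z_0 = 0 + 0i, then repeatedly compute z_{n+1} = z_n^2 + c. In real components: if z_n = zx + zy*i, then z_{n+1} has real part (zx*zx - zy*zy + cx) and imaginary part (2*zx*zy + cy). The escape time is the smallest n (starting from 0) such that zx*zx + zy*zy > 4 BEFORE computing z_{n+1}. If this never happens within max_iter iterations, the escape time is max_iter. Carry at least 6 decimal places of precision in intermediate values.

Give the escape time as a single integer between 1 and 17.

Answer: 17

Derivation:
z_0 = 0 + 0i, c = -0.3230 + 0.4040i
Iter 1: z = -0.3230 + 0.4040i, |z|^2 = 0.2675
Iter 2: z = -0.3819 + 0.1430i, |z|^2 = 0.1663
Iter 3: z = -0.1976 + 0.2948i, |z|^2 = 0.1259
Iter 4: z = -0.3708 + 0.2875i, |z|^2 = 0.2202
Iter 5: z = -0.2681 + 0.1908i, |z|^2 = 0.1083
Iter 6: z = -0.2875 + 0.3017i, |z|^2 = 0.1737
Iter 7: z = -0.3314 + 0.2305i, |z|^2 = 0.1629
Iter 8: z = -0.2663 + 0.2512i, |z|^2 = 0.1340
Iter 9: z = -0.3152 + 0.2702i, |z|^2 = 0.1723
Iter 10: z = -0.2967 + 0.2337i, |z|^2 = 0.1426
Iter 11: z = -0.2896 + 0.2653i, |z|^2 = 0.1543
Iter 12: z = -0.3095 + 0.2503i, |z|^2 = 0.1585
Iter 13: z = -0.2898 + 0.2490i, |z|^2 = 0.1460
Iter 14: z = -0.3010 + 0.2596i, |z|^2 = 0.1580
Iter 15: z = -0.2998 + 0.2477i, |z|^2 = 0.1512
Iter 16: z = -0.2945 + 0.2555i, |z|^2 = 0.1520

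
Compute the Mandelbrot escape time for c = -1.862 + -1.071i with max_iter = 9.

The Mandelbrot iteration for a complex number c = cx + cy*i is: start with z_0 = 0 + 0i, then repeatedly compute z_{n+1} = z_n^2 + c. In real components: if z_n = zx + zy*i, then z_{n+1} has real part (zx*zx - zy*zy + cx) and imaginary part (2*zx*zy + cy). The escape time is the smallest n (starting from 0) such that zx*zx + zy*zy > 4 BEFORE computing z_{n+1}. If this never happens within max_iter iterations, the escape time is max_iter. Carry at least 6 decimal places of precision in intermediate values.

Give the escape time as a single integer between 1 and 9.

z_0 = 0 + 0i, c = -1.8620 + -1.0710i
Iter 1: z = -1.8620 + -1.0710i, |z|^2 = 4.6141
Escaped at iteration 1

Answer: 1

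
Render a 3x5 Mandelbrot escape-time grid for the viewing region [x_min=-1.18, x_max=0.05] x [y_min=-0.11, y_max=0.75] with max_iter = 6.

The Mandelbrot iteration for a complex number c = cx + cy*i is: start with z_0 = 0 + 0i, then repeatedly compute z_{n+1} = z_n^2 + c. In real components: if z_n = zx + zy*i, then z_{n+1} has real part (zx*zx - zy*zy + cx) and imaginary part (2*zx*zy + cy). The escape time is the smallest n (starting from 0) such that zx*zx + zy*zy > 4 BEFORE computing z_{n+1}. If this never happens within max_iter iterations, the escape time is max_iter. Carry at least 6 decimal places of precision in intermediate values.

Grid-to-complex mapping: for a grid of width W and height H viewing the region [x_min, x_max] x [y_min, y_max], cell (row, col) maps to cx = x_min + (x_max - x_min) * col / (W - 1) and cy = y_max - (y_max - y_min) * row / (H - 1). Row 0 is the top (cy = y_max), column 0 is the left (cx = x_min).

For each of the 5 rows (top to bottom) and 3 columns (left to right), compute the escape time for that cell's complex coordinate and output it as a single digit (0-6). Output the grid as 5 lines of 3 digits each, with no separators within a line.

Answer: 366
466
666
666
666

Derivation:
(row=0, col=0): c = -1.1800 + 0.7500i → escape time 3
(row=0, col=1): c = -0.5650 + 0.7500i → escape time 6
(row=0, col=2): c = 0.0500 + 0.7500i → escape time 6
(row=1, col=0): c = -1.1800 + 0.5350i → escape time 4
(row=1, col=1): c = -0.5650 + 0.5350i → escape time 6
(row=1, col=2): c = 0.0500 + 0.5350i → escape time 6
(row=2, col=0): c = -1.1800 + 0.3200i → escape time 6
(row=2, col=1): c = -0.5650 + 0.3200i → escape time 6
(row=2, col=2): c = 0.0500 + 0.3200i → escape time 6
(row=3, col=0): c = -1.1800 + 0.1050i → escape time 6
(row=3, col=1): c = -0.5650 + 0.1050i → escape time 6
(row=3, col=2): c = 0.0500 + 0.1050i → escape time 6
(row=4, col=0): c = -1.1800 + -0.1100i → escape time 6
(row=4, col=1): c = -0.5650 + -0.1100i → escape time 6
(row=4, col=2): c = 0.0500 + -0.1100i → escape time 6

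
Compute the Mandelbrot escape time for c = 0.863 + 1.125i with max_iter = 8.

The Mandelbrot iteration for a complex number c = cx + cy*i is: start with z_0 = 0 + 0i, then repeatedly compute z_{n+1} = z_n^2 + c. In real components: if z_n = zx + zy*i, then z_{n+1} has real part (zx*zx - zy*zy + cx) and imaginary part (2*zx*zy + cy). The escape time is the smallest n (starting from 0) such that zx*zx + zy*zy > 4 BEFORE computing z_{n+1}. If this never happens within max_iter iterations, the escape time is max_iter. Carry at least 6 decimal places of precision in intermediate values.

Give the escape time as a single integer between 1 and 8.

z_0 = 0 + 0i, c = 0.8630 + 1.1250i
Iter 1: z = 0.8630 + 1.1250i, |z|^2 = 2.0104
Iter 2: z = 0.3421 + 3.0667i, |z|^2 = 9.5220
Escaped at iteration 2

Answer: 2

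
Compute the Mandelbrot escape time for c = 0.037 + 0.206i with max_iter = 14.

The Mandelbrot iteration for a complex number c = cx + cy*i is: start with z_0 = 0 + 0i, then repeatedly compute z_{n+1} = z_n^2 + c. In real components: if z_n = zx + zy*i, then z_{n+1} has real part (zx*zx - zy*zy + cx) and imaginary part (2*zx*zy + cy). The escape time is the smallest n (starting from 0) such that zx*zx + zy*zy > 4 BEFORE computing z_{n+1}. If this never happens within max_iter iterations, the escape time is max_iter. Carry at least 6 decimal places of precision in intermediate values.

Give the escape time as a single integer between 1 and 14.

Answer: 14

Derivation:
z_0 = 0 + 0i, c = 0.0370 + 0.2060i
Iter 1: z = 0.0370 + 0.2060i, |z|^2 = 0.0438
Iter 2: z = -0.0041 + 0.2212i, |z|^2 = 0.0490
Iter 3: z = -0.0119 + 0.2042i, |z|^2 = 0.0418
Iter 4: z = -0.0046 + 0.2011i, |z|^2 = 0.0405
Iter 5: z = -0.0034 + 0.2042i, |z|^2 = 0.0417
Iter 6: z = -0.0047 + 0.2046i, |z|^2 = 0.0419
Iter 7: z = -0.0048 + 0.2041i, |z|^2 = 0.0417
Iter 8: z = -0.0046 + 0.2040i, |z|^2 = 0.0416
Iter 9: z = -0.0046 + 0.2041i, |z|^2 = 0.0417
Iter 10: z = -0.0046 + 0.2041i, |z|^2 = 0.0417
Iter 11: z = -0.0046 + 0.2041i, |z|^2 = 0.0417
Iter 12: z = -0.0046 + 0.2041i, |z|^2 = 0.0417
Iter 13: z = -0.0046 + 0.2041i, |z|^2 = 0.0417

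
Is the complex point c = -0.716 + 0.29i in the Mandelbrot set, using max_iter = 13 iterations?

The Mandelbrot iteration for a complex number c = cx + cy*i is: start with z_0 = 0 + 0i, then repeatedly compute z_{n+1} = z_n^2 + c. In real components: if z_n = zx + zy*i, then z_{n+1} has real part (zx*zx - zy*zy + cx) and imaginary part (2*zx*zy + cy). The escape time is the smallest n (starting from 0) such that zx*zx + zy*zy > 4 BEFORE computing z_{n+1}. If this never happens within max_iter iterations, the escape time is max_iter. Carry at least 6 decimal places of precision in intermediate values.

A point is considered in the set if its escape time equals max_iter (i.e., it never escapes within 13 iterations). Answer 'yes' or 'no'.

z_0 = 0 + 0i, c = -0.7160 + 0.2900i
Iter 1: z = -0.7160 + 0.2900i, |z|^2 = 0.5968
Iter 2: z = -0.2874 + -0.1253i, |z|^2 = 0.0983
Iter 3: z = -0.6491 + 0.3620i, |z|^2 = 0.5524
Iter 4: z = -0.4258 + -0.1800i, |z|^2 = 0.2137
Iter 5: z = -0.5671 + 0.4432i, |z|^2 = 0.5181
Iter 6: z = -0.5909 + -0.2127i, |z|^2 = 0.3944
Iter 7: z = -0.4121 + 0.5414i, |z|^2 = 0.4630
Iter 8: z = -0.8392 + -0.1563i, |z|^2 = 0.7287
Iter 9: z = -0.0361 + 0.5523i, |z|^2 = 0.3063
Iter 10: z = -1.0197 + 0.2501i, |z|^2 = 1.1023
Iter 11: z = 0.2612 + -0.2201i, |z|^2 = 0.1167
Iter 12: z = -0.6962 + 0.1750i, |z|^2 = 0.5153
Did not escape in 13 iterations → in set

Answer: yes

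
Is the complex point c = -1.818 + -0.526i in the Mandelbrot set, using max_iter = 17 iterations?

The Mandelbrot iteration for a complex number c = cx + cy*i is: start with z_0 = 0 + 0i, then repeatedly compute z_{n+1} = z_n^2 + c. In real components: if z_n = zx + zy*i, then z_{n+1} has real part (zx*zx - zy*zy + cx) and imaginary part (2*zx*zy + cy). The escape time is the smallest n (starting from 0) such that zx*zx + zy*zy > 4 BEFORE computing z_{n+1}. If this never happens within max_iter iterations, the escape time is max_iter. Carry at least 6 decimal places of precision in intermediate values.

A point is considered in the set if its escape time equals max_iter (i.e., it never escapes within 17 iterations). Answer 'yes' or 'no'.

z_0 = 0 + 0i, c = -1.8180 + -0.5260i
Iter 1: z = -1.8180 + -0.5260i, |z|^2 = 3.5818
Iter 2: z = 1.2104 + 1.3865i, |z|^2 = 3.3877
Iter 3: z = -2.2753 + 2.8307i, |z|^2 = 13.1896
Escaped at iteration 3

Answer: no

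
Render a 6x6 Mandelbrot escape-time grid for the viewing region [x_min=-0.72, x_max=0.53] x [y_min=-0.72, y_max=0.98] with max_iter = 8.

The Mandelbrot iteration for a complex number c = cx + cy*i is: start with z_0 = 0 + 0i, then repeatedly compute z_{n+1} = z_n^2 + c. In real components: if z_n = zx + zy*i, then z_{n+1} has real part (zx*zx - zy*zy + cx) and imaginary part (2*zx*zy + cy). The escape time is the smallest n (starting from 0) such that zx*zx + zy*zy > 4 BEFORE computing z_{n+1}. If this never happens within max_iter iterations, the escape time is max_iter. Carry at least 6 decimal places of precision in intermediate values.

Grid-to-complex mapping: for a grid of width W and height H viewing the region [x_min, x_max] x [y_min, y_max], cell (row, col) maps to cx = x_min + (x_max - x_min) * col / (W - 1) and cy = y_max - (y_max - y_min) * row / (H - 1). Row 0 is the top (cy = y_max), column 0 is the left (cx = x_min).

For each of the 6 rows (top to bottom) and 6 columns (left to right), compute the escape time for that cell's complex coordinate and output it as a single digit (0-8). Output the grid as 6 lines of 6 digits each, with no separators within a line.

(row=0, col=0): c = -0.7200 + 0.9800i → escape time 3
(row=0, col=1): c = -0.4700 + 0.9800i → escape time 4
(row=0, col=2): c = -0.2200 + 0.9800i → escape time 7
(row=0, col=3): c = 0.0300 + 0.9800i → escape time 6
(row=0, col=4): c = 0.2800 + 0.9800i → escape time 4
(row=0, col=5): c = 0.5300 + 0.9800i → escape time 2
(row=1, col=0): c = -0.7200 + 0.6400i → escape time 6
(row=1, col=1): c = -0.4700 + 0.6400i → escape time 8
(row=1, col=2): c = -0.2200 + 0.6400i → escape time 8
(row=1, col=3): c = 0.0300 + 0.6400i → escape time 8
(row=1, col=4): c = 0.2800 + 0.6400i → escape time 8
(row=1, col=5): c = 0.5300 + 0.6400i → escape time 4
(row=2, col=0): c = -0.7200 + 0.3000i → escape time 8
(row=2, col=1): c = -0.4700 + 0.3000i → escape time 8
(row=2, col=2): c = -0.2200 + 0.3000i → escape time 8
(row=2, col=3): c = 0.0300 + 0.3000i → escape time 8
(row=2, col=4): c = 0.2800 + 0.3000i → escape time 8
(row=2, col=5): c = 0.5300 + 0.3000i → escape time 5
(row=3, col=0): c = -0.7200 + -0.0400i → escape time 8
(row=3, col=1): c = -0.4700 + -0.0400i → escape time 8
(row=3, col=2): c = -0.2200 + -0.0400i → escape time 8
(row=3, col=3): c = 0.0300 + -0.0400i → escape time 8
(row=3, col=4): c = 0.2800 + -0.0400i → escape time 8
(row=3, col=5): c = 0.5300 + -0.0400i → escape time 5
(row=4, col=0): c = -0.7200 + -0.3800i → escape time 8
(row=4, col=1): c = -0.4700 + -0.3800i → escape time 8
(row=4, col=2): c = -0.2200 + -0.3800i → escape time 8
(row=4, col=3): c = 0.0300 + -0.3800i → escape time 8
(row=4, col=4): c = 0.2800 + -0.3800i → escape time 8
(row=4, col=5): c = 0.5300 + -0.3800i → escape time 5
(row=5, col=0): c = -0.7200 + -0.7200i → escape time 4
(row=5, col=1): c = -0.4700 + -0.7200i → escape time 7
(row=5, col=2): c = -0.2200 + -0.7200i → escape time 8
(row=5, col=3): c = 0.0300 + -0.7200i → escape time 8
(row=5, col=4): c = 0.2800 + -0.7200i → escape time 6
(row=5, col=5): c = 0.5300 + -0.7200i → escape time 3

Answer: 347642
688884
888885
888885
888885
478863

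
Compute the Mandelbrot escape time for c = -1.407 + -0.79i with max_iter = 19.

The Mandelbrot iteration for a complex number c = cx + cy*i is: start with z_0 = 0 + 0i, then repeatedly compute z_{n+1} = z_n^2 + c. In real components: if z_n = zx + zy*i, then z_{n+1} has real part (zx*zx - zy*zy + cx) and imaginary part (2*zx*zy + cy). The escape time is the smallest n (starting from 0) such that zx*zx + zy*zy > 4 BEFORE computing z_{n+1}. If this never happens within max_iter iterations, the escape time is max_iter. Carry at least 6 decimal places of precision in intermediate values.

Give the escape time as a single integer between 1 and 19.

Answer: 3

Derivation:
z_0 = 0 + 0i, c = -1.4070 + -0.7900i
Iter 1: z = -1.4070 + -0.7900i, |z|^2 = 2.6037
Iter 2: z = -0.0515 + 1.4331i, |z|^2 = 2.0563
Iter 3: z = -3.4580 + -0.9375i, |z|^2 = 12.8367
Escaped at iteration 3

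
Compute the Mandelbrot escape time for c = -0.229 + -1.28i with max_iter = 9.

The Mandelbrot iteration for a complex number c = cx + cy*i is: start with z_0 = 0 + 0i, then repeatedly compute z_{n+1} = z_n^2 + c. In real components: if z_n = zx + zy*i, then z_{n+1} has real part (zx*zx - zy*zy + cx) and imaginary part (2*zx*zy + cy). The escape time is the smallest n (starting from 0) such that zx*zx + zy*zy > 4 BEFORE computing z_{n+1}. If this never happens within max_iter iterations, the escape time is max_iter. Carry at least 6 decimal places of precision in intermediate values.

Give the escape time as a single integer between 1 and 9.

z_0 = 0 + 0i, c = -0.2290 + -1.2800i
Iter 1: z = -0.2290 + -1.2800i, |z|^2 = 1.6908
Iter 2: z = -1.8150 + -0.6938i, |z|^2 = 3.7754
Iter 3: z = 2.5838 + 1.2383i, |z|^2 = 8.2093
Escaped at iteration 3

Answer: 3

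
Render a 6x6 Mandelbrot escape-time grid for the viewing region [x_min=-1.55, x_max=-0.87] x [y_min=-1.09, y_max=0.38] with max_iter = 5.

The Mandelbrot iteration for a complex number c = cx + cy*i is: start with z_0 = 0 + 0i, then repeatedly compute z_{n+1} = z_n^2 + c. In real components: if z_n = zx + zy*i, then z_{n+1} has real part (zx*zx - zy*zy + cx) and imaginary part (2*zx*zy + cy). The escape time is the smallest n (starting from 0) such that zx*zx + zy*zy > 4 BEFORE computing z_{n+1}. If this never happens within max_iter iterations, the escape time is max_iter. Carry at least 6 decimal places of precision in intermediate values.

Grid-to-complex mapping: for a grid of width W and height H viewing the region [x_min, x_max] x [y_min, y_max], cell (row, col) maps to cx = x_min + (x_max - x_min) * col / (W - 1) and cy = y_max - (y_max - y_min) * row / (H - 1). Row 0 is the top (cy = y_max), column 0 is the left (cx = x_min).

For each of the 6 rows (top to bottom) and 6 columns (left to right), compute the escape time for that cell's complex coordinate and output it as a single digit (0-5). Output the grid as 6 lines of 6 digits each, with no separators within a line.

(row=0, col=0): c = -1.5500 + 0.3800i → escape time 4
(row=0, col=1): c = -1.4140 + 0.3800i → escape time 5
(row=0, col=2): c = -1.2780 + 0.3800i → escape time 5
(row=0, col=3): c = -1.1420 + 0.3800i → escape time 5
(row=0, col=4): c = -1.0060 + 0.3800i → escape time 5
(row=0, col=5): c = -0.8700 + 0.3800i → escape time 5
(row=1, col=0): c = -1.5500 + 0.0860i → escape time 5
(row=1, col=1): c = -1.4140 + 0.0860i → escape time 5
(row=1, col=2): c = -1.2780 + 0.0860i → escape time 5
(row=1, col=3): c = -1.1420 + 0.0860i → escape time 5
(row=1, col=4): c = -1.0060 + 0.0860i → escape time 5
(row=1, col=5): c = -0.8700 + 0.0860i → escape time 5
(row=2, col=0): c = -1.5500 + -0.2080i → escape time 5
(row=2, col=1): c = -1.4140 + -0.2080i → escape time 5
(row=2, col=2): c = -1.2780 + -0.2080i → escape time 5
(row=2, col=3): c = -1.1420 + -0.2080i → escape time 5
(row=2, col=4): c = -1.0060 + -0.2080i → escape time 5
(row=2, col=5): c = -0.8700 + -0.2080i → escape time 5
(row=3, col=0): c = -1.5500 + -0.5020i → escape time 3
(row=3, col=1): c = -1.4140 + -0.5020i → escape time 3
(row=3, col=2): c = -1.2780 + -0.5020i → escape time 4
(row=3, col=3): c = -1.1420 + -0.5020i → escape time 5
(row=3, col=4): c = -1.0060 + -0.5020i → escape time 5
(row=3, col=5): c = -0.8700 + -0.5020i → escape time 5
(row=4, col=0): c = -1.5500 + -0.7960i → escape time 3
(row=4, col=1): c = -1.4140 + -0.7960i → escape time 3
(row=4, col=2): c = -1.2780 + -0.7960i → escape time 3
(row=4, col=3): c = -1.1420 + -0.7960i → escape time 3
(row=4, col=4): c = -1.0060 + -0.7960i → escape time 3
(row=4, col=5): c = -0.8700 + -0.7960i → escape time 4
(row=5, col=0): c = -1.5500 + -1.0900i → escape time 2
(row=5, col=1): c = -1.4140 + -1.0900i → escape time 2
(row=5, col=2): c = -1.2780 + -1.0900i → escape time 3
(row=5, col=3): c = -1.1420 + -1.0900i → escape time 3
(row=5, col=4): c = -1.0060 + -1.0900i → escape time 3
(row=5, col=5): c = -0.8700 + -1.0900i → escape time 3

Answer: 455555
555555
555555
334555
333334
223333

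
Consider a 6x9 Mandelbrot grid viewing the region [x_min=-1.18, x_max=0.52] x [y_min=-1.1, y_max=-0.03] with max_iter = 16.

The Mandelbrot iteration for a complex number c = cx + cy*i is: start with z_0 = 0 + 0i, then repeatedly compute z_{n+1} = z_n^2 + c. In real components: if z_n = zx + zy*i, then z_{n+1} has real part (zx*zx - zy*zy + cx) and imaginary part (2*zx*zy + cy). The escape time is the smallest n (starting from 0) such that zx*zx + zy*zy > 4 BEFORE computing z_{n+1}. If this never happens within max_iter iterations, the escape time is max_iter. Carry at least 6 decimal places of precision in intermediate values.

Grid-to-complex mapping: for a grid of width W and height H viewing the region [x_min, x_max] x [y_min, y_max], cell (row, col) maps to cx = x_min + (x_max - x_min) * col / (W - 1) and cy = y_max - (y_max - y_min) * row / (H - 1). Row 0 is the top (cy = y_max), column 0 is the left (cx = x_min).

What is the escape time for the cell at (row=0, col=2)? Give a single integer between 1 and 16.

z_0 = 0 + 0i, c = -0.5000 + -0.0300i
Iter 1: z = -0.5000 + -0.0300i, |z|^2 = 0.2509
Iter 2: z = -0.2509 + 0.0000i, |z|^2 = 0.0630
Iter 3: z = -0.4370 + -0.0300i, |z|^2 = 0.1919
Iter 4: z = -0.3099 + -0.0038i, |z|^2 = 0.0960
Iter 5: z = -0.4040 + -0.0277i, |z|^2 = 0.1640
Iter 6: z = -0.3376 + -0.0077i, |z|^2 = 0.1140
Iter 7: z = -0.3861 + -0.0248i, |z|^2 = 0.1497
Iter 8: z = -0.3515 + -0.0108i, |z|^2 = 0.1237
Iter 9: z = -0.3765 + -0.0224i, |z|^2 = 0.1423
Iter 10: z = -0.3587 + -0.0131i, |z|^2 = 0.1289
Iter 11: z = -0.3715 + -0.0206i, |z|^2 = 0.1384
Iter 12: z = -0.3624 + -0.0147i, |z|^2 = 0.1316
Iter 13: z = -0.3689 + -0.0193i, |z|^2 = 0.1364
Iter 14: z = -0.3643 + -0.0157i, |z|^2 = 0.1330
Iter 15: z = -0.3675 + -0.0185i, |z|^2 = 0.1354

Answer: 16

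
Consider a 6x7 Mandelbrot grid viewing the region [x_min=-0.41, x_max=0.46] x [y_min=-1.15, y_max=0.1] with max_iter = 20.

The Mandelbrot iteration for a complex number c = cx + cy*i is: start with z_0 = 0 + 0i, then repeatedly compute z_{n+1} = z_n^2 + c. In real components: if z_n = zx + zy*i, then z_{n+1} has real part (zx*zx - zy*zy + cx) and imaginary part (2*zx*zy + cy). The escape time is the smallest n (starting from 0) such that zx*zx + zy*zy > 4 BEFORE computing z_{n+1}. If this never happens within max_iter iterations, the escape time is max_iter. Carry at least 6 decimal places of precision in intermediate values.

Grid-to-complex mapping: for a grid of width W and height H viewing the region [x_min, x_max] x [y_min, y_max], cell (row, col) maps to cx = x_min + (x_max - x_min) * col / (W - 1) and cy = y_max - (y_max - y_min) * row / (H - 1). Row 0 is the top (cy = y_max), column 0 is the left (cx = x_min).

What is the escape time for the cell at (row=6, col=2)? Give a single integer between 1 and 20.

z_0 = 0 + 0i, c = -0.0620 + -1.1500i
Iter 1: z = -0.0620 + -1.1500i, |z|^2 = 1.3263
Iter 2: z = -1.3807 + -1.0074i, |z|^2 = 2.9211
Iter 3: z = 0.8294 + 1.6317i, |z|^2 = 3.3504
Iter 4: z = -2.0368 + 1.5566i, |z|^2 = 6.5714
Escaped at iteration 4

Answer: 4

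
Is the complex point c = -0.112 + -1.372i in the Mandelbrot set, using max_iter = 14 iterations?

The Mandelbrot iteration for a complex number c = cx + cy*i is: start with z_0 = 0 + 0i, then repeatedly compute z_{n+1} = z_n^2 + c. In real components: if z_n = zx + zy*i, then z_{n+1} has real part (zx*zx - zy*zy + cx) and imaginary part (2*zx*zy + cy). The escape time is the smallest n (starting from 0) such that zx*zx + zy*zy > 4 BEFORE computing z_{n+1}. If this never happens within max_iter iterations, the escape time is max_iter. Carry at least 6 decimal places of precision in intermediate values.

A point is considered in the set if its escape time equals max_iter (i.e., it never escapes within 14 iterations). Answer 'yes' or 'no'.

z_0 = 0 + 0i, c = -0.1120 + -1.3720i
Iter 1: z = -0.1120 + -1.3720i, |z|^2 = 1.8949
Iter 2: z = -1.9818 + -1.0647i, |z|^2 = 5.0612
Escaped at iteration 2

Answer: no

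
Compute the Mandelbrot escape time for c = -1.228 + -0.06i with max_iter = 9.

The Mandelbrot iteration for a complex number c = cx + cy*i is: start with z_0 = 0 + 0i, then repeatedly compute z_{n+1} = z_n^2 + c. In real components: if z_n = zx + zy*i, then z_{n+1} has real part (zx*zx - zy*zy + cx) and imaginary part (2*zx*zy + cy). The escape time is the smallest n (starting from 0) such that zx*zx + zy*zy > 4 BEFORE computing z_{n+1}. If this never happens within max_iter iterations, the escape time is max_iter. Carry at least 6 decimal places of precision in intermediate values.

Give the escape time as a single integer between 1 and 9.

z_0 = 0 + 0i, c = -1.2280 + -0.0600i
Iter 1: z = -1.2280 + -0.0600i, |z|^2 = 1.5116
Iter 2: z = 0.2764 + 0.0874i, |z|^2 = 0.0840
Iter 3: z = -1.1592 + -0.0117i, |z|^2 = 1.3440
Iter 4: z = 0.1157 + -0.0329i, |z|^2 = 0.0145
Iter 5: z = -1.2157 + -0.0676i, |z|^2 = 1.4825
Iter 6: z = 0.2453 + 0.1044i, |z|^2 = 0.0711
Iter 7: z = -1.1787 + -0.0088i, |z|^2 = 1.3894
Iter 8: z = 0.1613 + -0.0393i, |z|^2 = 0.0275

Answer: 9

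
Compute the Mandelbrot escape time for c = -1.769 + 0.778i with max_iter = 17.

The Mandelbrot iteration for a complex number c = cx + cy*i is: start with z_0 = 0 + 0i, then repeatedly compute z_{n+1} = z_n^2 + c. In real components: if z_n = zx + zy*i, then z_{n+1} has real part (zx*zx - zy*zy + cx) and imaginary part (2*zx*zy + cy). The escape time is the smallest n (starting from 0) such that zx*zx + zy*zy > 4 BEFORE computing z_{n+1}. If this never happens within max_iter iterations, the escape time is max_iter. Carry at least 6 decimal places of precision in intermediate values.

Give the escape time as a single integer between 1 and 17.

Answer: 2

Derivation:
z_0 = 0 + 0i, c = -1.7690 + 0.7780i
Iter 1: z = -1.7690 + 0.7780i, |z|^2 = 3.7346
Iter 2: z = 0.7551 + -1.9746i, |z|^2 = 4.4690
Escaped at iteration 2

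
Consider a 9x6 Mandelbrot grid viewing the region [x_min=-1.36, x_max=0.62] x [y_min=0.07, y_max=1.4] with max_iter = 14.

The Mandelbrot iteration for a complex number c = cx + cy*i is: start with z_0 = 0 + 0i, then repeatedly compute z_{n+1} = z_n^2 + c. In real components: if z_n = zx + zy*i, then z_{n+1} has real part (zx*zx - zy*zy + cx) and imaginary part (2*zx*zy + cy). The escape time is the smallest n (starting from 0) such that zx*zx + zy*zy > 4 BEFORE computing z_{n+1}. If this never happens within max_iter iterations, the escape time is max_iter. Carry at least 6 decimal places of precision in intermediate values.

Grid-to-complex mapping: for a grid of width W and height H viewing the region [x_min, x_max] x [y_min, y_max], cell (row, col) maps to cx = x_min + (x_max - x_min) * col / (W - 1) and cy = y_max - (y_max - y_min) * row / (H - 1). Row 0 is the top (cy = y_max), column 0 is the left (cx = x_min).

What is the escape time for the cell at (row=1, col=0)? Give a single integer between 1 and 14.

z_0 = 0 + 0i, c = -1.3600 + 1.1340i
Iter 1: z = -1.3600 + 1.1340i, |z|^2 = 3.1356
Iter 2: z = -0.7964 + -1.9505i, |z|^2 = 4.4386
Escaped at iteration 2

Answer: 2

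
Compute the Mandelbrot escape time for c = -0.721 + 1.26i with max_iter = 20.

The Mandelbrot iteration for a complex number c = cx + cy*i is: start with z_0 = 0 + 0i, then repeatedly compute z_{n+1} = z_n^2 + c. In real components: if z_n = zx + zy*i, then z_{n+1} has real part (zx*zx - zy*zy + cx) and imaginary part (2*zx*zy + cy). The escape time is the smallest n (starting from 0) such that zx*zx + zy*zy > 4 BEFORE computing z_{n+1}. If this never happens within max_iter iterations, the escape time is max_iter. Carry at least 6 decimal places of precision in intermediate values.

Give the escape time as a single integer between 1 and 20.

Answer: 3

Derivation:
z_0 = 0 + 0i, c = -0.7210 + 1.2600i
Iter 1: z = -0.7210 + 1.2600i, |z|^2 = 2.1074
Iter 2: z = -1.7888 + -0.5569i, |z|^2 = 3.5098
Iter 3: z = 2.1685 + 3.2524i, |z|^2 = 15.2804
Escaped at iteration 3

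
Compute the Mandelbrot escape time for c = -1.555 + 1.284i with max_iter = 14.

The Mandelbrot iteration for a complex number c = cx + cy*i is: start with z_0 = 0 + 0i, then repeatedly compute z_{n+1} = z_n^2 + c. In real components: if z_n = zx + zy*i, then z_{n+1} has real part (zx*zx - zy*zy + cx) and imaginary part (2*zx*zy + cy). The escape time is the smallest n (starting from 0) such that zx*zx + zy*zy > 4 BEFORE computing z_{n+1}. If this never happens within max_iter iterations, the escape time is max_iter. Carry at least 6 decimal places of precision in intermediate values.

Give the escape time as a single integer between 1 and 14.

z_0 = 0 + 0i, c = -1.5550 + 1.2840i
Iter 1: z = -1.5550 + 1.2840i, |z|^2 = 4.0667
Escaped at iteration 1

Answer: 1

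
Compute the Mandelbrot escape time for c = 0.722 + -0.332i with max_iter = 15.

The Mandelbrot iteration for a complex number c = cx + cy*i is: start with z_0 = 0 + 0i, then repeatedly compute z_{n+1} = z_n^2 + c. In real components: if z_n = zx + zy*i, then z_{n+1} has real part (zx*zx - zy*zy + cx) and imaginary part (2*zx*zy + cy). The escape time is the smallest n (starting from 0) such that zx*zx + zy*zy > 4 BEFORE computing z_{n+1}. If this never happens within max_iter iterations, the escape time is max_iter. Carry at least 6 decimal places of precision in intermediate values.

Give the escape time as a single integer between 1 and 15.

z_0 = 0 + 0i, c = 0.7220 + -0.3320i
Iter 1: z = 0.7220 + -0.3320i, |z|^2 = 0.6315
Iter 2: z = 1.1331 + -0.8114i, |z|^2 = 1.9422
Iter 3: z = 1.3474 + -2.1707i, |z|^2 = 6.5277
Escaped at iteration 3

Answer: 3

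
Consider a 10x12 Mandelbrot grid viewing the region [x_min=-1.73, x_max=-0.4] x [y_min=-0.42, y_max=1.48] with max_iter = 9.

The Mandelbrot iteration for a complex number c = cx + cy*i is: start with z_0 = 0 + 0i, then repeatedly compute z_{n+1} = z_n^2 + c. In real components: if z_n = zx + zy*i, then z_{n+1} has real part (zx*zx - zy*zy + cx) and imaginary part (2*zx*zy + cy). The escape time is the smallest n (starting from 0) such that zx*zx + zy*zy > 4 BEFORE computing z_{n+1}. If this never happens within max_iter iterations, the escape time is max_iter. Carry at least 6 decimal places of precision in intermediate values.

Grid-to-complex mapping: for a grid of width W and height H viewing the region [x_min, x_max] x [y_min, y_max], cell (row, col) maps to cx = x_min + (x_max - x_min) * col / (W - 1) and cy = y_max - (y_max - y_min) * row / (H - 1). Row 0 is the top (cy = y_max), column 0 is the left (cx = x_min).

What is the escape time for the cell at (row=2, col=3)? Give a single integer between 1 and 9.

Answer: 2

Derivation:
z_0 = 0 + 0i, c = -1.2867 + 1.1345i
Iter 1: z = -1.2867 + 1.1345i, |z|^2 = 2.9427
Iter 2: z = -0.9183 + -1.7850i, |z|^2 = 4.0297
Escaped at iteration 2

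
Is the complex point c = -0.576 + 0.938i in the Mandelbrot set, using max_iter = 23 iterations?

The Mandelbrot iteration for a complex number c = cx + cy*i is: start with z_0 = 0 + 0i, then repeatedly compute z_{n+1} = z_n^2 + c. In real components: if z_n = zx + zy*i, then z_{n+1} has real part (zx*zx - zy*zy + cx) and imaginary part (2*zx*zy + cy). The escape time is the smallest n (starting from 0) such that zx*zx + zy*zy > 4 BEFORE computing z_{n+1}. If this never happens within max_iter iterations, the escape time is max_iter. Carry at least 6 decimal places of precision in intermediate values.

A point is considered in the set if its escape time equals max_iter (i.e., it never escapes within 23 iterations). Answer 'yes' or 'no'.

Answer: no

Derivation:
z_0 = 0 + 0i, c = -0.5760 + 0.9380i
Iter 1: z = -0.5760 + 0.9380i, |z|^2 = 1.2116
Iter 2: z = -1.1241 + -0.1426i, |z|^2 = 1.2839
Iter 3: z = 0.6672 + 1.2585i, |z|^2 = 2.0291
Iter 4: z = -1.7147 + 2.6174i, |z|^2 = 9.7910
Escaped at iteration 4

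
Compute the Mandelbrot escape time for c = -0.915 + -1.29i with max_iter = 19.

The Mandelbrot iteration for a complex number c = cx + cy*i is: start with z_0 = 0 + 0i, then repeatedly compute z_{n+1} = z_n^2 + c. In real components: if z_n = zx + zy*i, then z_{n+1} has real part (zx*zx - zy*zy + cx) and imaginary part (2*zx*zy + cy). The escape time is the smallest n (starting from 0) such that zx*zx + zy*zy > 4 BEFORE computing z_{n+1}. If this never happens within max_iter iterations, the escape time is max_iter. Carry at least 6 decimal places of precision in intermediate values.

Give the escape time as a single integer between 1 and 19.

Answer: 2

Derivation:
z_0 = 0 + 0i, c = -0.9150 + -1.2900i
Iter 1: z = -0.9150 + -1.2900i, |z|^2 = 2.5013
Iter 2: z = -1.7419 + 1.0707i, |z|^2 = 4.1805
Escaped at iteration 2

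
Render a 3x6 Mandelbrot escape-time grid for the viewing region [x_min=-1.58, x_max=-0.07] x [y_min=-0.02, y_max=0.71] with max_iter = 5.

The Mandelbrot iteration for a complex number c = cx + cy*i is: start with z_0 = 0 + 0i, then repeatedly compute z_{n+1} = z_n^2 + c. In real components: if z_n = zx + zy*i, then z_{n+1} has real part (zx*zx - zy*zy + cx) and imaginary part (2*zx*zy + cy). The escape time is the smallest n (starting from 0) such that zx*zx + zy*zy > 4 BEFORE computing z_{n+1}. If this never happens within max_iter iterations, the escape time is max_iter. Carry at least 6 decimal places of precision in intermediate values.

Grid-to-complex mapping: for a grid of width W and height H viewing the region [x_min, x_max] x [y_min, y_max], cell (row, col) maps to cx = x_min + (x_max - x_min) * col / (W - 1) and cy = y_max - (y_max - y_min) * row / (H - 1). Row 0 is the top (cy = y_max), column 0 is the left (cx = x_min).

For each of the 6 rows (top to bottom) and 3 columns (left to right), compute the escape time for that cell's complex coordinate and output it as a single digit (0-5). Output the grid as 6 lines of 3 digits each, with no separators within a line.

Answer: 345
355
355
455
555
555

Derivation:
(row=0, col=0): c = -1.5800 + 0.7100i → escape time 3
(row=0, col=1): c = -0.8250 + 0.7100i → escape time 4
(row=0, col=2): c = -0.0700 + 0.7100i → escape time 5
(row=1, col=0): c = -1.5800 + 0.5640i → escape time 3
(row=1, col=1): c = -0.8250 + 0.5640i → escape time 5
(row=1, col=2): c = -0.0700 + 0.5640i → escape time 5
(row=2, col=0): c = -1.5800 + 0.4180i → escape time 3
(row=2, col=1): c = -0.8250 + 0.4180i → escape time 5
(row=2, col=2): c = -0.0700 + 0.4180i → escape time 5
(row=3, col=0): c = -1.5800 + 0.2720i → escape time 4
(row=3, col=1): c = -0.8250 + 0.2720i → escape time 5
(row=3, col=2): c = -0.0700 + 0.2720i → escape time 5
(row=4, col=0): c = -1.5800 + 0.1260i → escape time 5
(row=4, col=1): c = -0.8250 + 0.1260i → escape time 5
(row=4, col=2): c = -0.0700 + 0.1260i → escape time 5
(row=5, col=0): c = -1.5800 + -0.0200i → escape time 5
(row=5, col=1): c = -0.8250 + -0.0200i → escape time 5
(row=5, col=2): c = -0.0700 + -0.0200i → escape time 5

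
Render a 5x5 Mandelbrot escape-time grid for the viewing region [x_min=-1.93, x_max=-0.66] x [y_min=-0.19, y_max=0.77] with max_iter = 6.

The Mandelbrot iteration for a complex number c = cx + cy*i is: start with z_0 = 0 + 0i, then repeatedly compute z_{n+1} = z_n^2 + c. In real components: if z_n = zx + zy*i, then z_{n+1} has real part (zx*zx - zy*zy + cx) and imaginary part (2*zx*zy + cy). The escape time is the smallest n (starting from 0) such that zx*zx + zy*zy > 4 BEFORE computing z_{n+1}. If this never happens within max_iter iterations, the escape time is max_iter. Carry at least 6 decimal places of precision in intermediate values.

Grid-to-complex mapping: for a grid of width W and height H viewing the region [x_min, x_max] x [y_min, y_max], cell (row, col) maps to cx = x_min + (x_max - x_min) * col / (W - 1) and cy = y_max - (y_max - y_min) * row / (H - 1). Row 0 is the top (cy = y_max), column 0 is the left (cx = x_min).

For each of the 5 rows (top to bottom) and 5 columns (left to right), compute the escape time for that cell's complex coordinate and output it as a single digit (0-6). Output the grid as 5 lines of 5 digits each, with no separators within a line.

Answer: 13334
13356
34666
56666
45666

Derivation:
(row=0, col=0): c = -1.9300 + 0.7700i → escape time 1
(row=0, col=1): c = -1.6125 + 0.7700i → escape time 3
(row=0, col=2): c = -1.2950 + 0.7700i → escape time 3
(row=0, col=3): c = -0.9775 + 0.7700i → escape time 3
(row=0, col=4): c = -0.6600 + 0.7700i → escape time 4
(row=1, col=0): c = -1.9300 + 0.5300i → escape time 1
(row=1, col=1): c = -1.6125 + 0.5300i → escape time 3
(row=1, col=2): c = -1.2950 + 0.5300i → escape time 3
(row=1, col=3): c = -0.9775 + 0.5300i → escape time 5
(row=1, col=4): c = -0.6600 + 0.5300i → escape time 6
(row=2, col=0): c = -1.9300 + 0.2900i → escape time 3
(row=2, col=1): c = -1.6125 + 0.2900i → escape time 4
(row=2, col=2): c = -1.2950 + 0.2900i → escape time 6
(row=2, col=3): c = -0.9775 + 0.2900i → escape time 6
(row=2, col=4): c = -0.6600 + 0.2900i → escape time 6
(row=3, col=0): c = -1.9300 + 0.0500i → escape time 5
(row=3, col=1): c = -1.6125 + 0.0500i → escape time 6
(row=3, col=2): c = -1.2950 + 0.0500i → escape time 6
(row=3, col=3): c = -0.9775 + 0.0500i → escape time 6
(row=3, col=4): c = -0.6600 + 0.0500i → escape time 6
(row=4, col=0): c = -1.9300 + -0.1900i → escape time 4
(row=4, col=1): c = -1.6125 + -0.1900i → escape time 5
(row=4, col=2): c = -1.2950 + -0.1900i → escape time 6
(row=4, col=3): c = -0.9775 + -0.1900i → escape time 6
(row=4, col=4): c = -0.6600 + -0.1900i → escape time 6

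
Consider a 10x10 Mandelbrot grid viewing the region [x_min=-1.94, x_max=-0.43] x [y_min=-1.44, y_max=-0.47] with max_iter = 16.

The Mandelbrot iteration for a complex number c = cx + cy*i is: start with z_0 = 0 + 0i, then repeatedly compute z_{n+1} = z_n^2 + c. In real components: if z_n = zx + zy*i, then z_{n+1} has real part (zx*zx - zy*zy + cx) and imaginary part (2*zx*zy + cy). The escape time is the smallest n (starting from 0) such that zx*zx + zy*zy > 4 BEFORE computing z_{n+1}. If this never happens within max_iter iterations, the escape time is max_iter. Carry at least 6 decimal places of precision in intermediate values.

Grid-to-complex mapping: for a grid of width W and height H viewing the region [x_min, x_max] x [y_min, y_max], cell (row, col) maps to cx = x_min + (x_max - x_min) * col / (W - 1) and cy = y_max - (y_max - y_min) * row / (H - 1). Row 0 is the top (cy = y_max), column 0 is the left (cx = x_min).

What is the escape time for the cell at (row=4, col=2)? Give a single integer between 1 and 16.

Answer: 3

Derivation:
z_0 = 0 + 0i, c = -1.6044 + -0.9011i
Iter 1: z = -1.6044 + -0.9011i, |z|^2 = 3.3862
Iter 2: z = 0.1578 + 1.9905i, |z|^2 = 3.9868
Iter 3: z = -5.5415 + -0.2729i, |z|^2 = 30.7822
Escaped at iteration 3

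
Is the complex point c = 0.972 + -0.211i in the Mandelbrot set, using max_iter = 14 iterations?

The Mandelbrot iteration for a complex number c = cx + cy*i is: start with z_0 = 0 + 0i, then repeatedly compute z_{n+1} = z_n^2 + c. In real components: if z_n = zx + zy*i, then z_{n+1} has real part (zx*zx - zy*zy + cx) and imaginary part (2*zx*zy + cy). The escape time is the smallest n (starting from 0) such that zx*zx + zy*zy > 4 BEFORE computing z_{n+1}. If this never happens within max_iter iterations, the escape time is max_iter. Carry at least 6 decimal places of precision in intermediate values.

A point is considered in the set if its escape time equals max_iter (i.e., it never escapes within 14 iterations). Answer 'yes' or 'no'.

Answer: no

Derivation:
z_0 = 0 + 0i, c = 0.9720 + -0.2110i
Iter 1: z = 0.9720 + -0.2110i, |z|^2 = 0.9893
Iter 2: z = 1.8723 + -0.6212i, |z|^2 = 3.8912
Iter 3: z = 4.0915 + -2.5370i, |z|^2 = 23.1769
Escaped at iteration 3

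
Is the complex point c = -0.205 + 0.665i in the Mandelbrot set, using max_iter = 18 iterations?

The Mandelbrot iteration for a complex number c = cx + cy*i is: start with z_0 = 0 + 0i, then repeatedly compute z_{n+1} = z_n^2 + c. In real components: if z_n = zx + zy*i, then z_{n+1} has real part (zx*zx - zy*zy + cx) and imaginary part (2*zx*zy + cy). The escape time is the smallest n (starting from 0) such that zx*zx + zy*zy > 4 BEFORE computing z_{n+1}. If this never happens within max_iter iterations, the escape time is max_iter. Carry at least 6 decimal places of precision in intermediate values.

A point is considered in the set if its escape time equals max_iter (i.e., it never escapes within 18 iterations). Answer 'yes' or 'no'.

z_0 = 0 + 0i, c = -0.2050 + 0.6650i
Iter 1: z = -0.2050 + 0.6650i, |z|^2 = 0.4843
Iter 2: z = -0.6052 + 0.3924i, |z|^2 = 0.5202
Iter 3: z = 0.0073 + 0.1901i, |z|^2 = 0.0362
Iter 4: z = -0.2411 + 0.6678i, |z|^2 = 0.5041
Iter 5: z = -0.5928 + 0.3430i, |z|^2 = 0.4691
Iter 6: z = 0.0288 + 0.2583i, |z|^2 = 0.0676
Iter 7: z = -0.2709 + 0.6799i, |z|^2 = 0.5356
Iter 8: z = -0.5938 + 0.2967i, |z|^2 = 0.4406
Iter 9: z = 0.0596 + 0.3127i, |z|^2 = 0.1013
Iter 10: z = -0.2992 + 0.7023i, |z|^2 = 0.5827
Iter 11: z = -0.6087 + 0.2447i, |z|^2 = 0.4304
Iter 12: z = 0.1056 + 0.3671i, |z|^2 = 0.1459
Iter 13: z = -0.3286 + 0.7425i, |z|^2 = 0.6593
Iter 14: z = -0.6484 + 0.1770i, |z|^2 = 0.4517
Iter 15: z = 0.1841 + 0.4354i, |z|^2 = 0.2235
Iter 16: z = -0.3607 + 0.8253i, |z|^2 = 0.8112
Iter 17: z = -0.7560 + 0.0696i, |z|^2 = 0.5763
Did not escape in 18 iterations → in set

Answer: yes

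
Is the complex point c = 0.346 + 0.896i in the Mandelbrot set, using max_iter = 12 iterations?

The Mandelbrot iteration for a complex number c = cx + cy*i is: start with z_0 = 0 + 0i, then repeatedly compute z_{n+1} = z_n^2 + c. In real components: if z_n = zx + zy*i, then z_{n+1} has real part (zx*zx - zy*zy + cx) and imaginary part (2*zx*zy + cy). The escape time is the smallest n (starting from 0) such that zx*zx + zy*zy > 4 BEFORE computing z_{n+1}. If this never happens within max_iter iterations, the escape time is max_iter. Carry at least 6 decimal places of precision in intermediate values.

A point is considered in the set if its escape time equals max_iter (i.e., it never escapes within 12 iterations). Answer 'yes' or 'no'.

Answer: no

Derivation:
z_0 = 0 + 0i, c = 0.3460 + 0.8960i
Iter 1: z = 0.3460 + 0.8960i, |z|^2 = 0.9225
Iter 2: z = -0.3371 + 1.5160i, |z|^2 = 2.4120
Iter 3: z = -1.8387 + -0.1261i, |z|^2 = 3.3968
Iter 4: z = 3.7110 + 1.3598i, |z|^2 = 15.6203
Escaped at iteration 4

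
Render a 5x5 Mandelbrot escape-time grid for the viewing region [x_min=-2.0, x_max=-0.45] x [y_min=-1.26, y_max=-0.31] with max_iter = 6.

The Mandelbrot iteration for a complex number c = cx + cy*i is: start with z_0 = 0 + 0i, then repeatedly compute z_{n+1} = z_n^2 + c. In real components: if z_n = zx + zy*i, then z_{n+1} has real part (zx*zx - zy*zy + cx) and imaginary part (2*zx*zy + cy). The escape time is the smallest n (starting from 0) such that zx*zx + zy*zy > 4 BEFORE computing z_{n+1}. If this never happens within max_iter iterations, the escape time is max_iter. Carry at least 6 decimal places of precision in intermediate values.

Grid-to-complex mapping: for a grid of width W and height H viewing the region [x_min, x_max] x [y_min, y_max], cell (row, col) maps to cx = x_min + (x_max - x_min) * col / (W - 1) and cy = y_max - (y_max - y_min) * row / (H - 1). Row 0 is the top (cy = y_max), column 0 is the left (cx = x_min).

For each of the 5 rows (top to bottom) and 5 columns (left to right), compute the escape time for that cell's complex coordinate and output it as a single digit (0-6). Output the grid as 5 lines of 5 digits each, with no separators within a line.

Answer: 14666
13456
13346
12334
11233

Derivation:
(row=0, col=0): c = -2.0000 + -0.3100i → escape time 1
(row=0, col=1): c = -1.6125 + -0.3100i → escape time 4
(row=0, col=2): c = -1.2250 + -0.3100i → escape time 6
(row=0, col=3): c = -0.8375 + -0.3100i → escape time 6
(row=0, col=4): c = -0.4500 + -0.3100i → escape time 6
(row=1, col=0): c = -2.0000 + -0.5475i → escape time 1
(row=1, col=1): c = -1.6125 + -0.5475i → escape time 3
(row=1, col=2): c = -1.2250 + -0.5475i → escape time 4
(row=1, col=3): c = -0.8375 + -0.5475i → escape time 5
(row=1, col=4): c = -0.4500 + -0.5475i → escape time 6
(row=2, col=0): c = -2.0000 + -0.7850i → escape time 1
(row=2, col=1): c = -1.6125 + -0.7850i → escape time 3
(row=2, col=2): c = -1.2250 + -0.7850i → escape time 3
(row=2, col=3): c = -0.8375 + -0.7850i → escape time 4
(row=2, col=4): c = -0.4500 + -0.7850i → escape time 6
(row=3, col=0): c = -2.0000 + -1.0225i → escape time 1
(row=3, col=1): c = -1.6125 + -1.0225i → escape time 2
(row=3, col=2): c = -1.2250 + -1.0225i → escape time 3
(row=3, col=3): c = -0.8375 + -1.0225i → escape time 3
(row=3, col=4): c = -0.4500 + -1.0225i → escape time 4
(row=4, col=0): c = -2.0000 + -1.2600i → escape time 1
(row=4, col=1): c = -1.6125 + -1.2600i → escape time 1
(row=4, col=2): c = -1.2250 + -1.2600i → escape time 2
(row=4, col=3): c = -0.8375 + -1.2600i → escape time 3
(row=4, col=4): c = -0.4500 + -1.2600i → escape time 3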